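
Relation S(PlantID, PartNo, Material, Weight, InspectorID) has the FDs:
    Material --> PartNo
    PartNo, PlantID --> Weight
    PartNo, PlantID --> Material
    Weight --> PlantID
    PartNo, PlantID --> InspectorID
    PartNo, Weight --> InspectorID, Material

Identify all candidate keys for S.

{Material, PlantID}, {Material, Weight}, {PartNo, PlantID}, {PartNo, Weight}

{Material, PlantID}⁺ = {InspectorID, Material, PartNo, PlantID, Weight} — all of the relation — so {Material, PlantID} is a candidate key.
{Material, Weight}⁺ = {InspectorID, Material, PartNo, PlantID, Weight} — all of the relation — so {Material, Weight} is a candidate key.
{PartNo, PlantID}⁺ = {InspectorID, Material, PartNo, PlantID, Weight} — all of the relation — so {PartNo, PlantID} is a candidate key.
{PartNo, Weight}⁺ = {InspectorID, Material, PartNo, PlantID, Weight} — all of the relation — so {PartNo, Weight} is a candidate key.
These are minimal and exhaustive — every other superkey contains one of them.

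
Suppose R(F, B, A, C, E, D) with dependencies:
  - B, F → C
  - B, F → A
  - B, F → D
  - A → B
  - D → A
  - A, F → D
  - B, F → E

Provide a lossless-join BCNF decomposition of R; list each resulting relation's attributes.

Candidate keys of the original relation: {A, F}, {B, F}, {D, F}.
In {A, B, C, D, E, F}, {A} is not a superkey ({A}⁺ restricted to this set is {A, B}), so split on A → B into {A, B} and {A, C, D, E, F}.
{A, B} has no BCNF violation.
In {A, C, D, E, F}, {D} is not a superkey ({D}⁺ restricted to this set is {A, D}), so split on D → A into {A, D} and {C, D, E, F}.
{A, D} has no BCNF violation.
{C, D, E, F} has no BCNF violation.

{A, B}; {A, D}; {C, D, E, F}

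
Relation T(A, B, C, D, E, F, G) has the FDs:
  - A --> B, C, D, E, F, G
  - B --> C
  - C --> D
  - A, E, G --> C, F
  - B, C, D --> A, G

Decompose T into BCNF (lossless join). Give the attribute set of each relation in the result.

{A, B, C, E, F, G}; {C, D}

Candidate keys of the original relation: {A}, {B}.
In {A, B, C, D, E, F, G}, {C} is not a superkey ({C}⁺ restricted to this set is {C, D}), so split on C --> D into {C, D} and {A, B, C, E, F, G}.
{C, D} has no BCNF violation.
{A, B, C, E, F, G} has no BCNF violation.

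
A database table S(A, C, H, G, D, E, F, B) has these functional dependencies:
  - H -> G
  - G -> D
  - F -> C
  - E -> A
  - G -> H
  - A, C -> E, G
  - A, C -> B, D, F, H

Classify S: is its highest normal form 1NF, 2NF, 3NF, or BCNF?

Candidate keys: {A, C}, {A, F}, {C, E}, {E, F}. Prime attributes: {A, C, E, F}.
H -> G breaks BCNF: {H}⁺ = {D, G, H}, so {H} is not a superkey.
Because {G} is non-prime and the left side of H -> G is not a superkey, the relation is not in 3NF.
No non-prime attribute depends on a proper subset of any candidate key, so 2NF holds.

2NF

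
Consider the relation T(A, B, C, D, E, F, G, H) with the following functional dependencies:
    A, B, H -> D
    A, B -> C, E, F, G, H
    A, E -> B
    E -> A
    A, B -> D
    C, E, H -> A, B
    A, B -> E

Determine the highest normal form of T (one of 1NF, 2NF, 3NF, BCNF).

Candidate keys: {A, B}, {E}. Prime attributes: {A, B, E}.
Each dependency's left side is a superkey — BCNF holds.

BCNF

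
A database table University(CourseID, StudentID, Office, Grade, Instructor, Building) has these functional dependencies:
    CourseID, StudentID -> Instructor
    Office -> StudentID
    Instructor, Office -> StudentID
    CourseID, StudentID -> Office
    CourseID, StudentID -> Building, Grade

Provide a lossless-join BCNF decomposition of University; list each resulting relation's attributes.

{Building, CourseID, Grade, Instructor, Office}; {Office, StudentID}

Candidate keys of the original relation: {CourseID, Office}, {CourseID, StudentID}.
In {Building, CourseID, Grade, Instructor, Office, StudentID}, {Office} is not a superkey ({Office}⁺ restricted to this set is {Office, StudentID}), so split on Office -> StudentID into {Office, StudentID} and {Building, CourseID, Grade, Instructor, Office}.
{Office, StudentID}: every determinant is a superkey — BCNF.
{Building, CourseID, Grade, Instructor, Office}: every determinant is a superkey — BCNF.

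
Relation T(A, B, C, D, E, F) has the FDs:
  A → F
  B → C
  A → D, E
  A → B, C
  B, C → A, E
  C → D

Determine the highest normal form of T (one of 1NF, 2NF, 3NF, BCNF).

Candidate keys: {A}, {B}. Prime attributes: {A, B}.
C → D: {C}⁺ = {C, D}, which is not all of the attributes, so the left side is not a superkey — BCNF is violated.
Because {D} is non-prime and the left side of C → D is not a superkey, the relation is not in 3NF.
Every candidate key is a single attribute, so no partial dependency is possible; 2NF holds.

2NF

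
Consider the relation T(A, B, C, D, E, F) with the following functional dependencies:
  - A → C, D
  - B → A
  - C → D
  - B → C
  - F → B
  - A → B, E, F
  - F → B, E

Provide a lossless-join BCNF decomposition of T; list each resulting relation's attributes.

{A, B, C, E, F}; {C, D}

Candidate keys of the original relation: {A}, {B}, {F}.
Within {A, B, C, D, E, F}: {C}⁺ ∩ {A, B, C, D, E, F} = {C, D}, not the whole set, so C → D violates BCNF; decompose into {C, D} and {A, B, C, E, F}.
{C, D} has no BCNF violation.
{A, B, C, E, F} has no BCNF violation.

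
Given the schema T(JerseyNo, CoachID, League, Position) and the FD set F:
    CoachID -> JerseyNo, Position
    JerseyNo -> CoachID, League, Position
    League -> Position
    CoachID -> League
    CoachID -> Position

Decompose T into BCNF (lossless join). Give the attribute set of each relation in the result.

Candidate keys of the original relation: {CoachID}, {JerseyNo}.
In {CoachID, JerseyNo, League, Position}, {League} is not a superkey ({League}⁺ restricted to this set is {League, Position}), so split on League -> Position into {League, Position} and {CoachID, JerseyNo, League}.
{League, Position}: every determinant is a superkey — BCNF.
{CoachID, JerseyNo, League}: every determinant is a superkey — BCNF.

{CoachID, JerseyNo, League}; {League, Position}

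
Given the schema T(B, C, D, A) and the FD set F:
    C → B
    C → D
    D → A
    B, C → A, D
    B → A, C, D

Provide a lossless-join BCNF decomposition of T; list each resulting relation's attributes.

Candidate keys of the original relation: {B}, {C}.
In {A, B, C, D}, {D} is not a superkey ({D}⁺ restricted to this set is {A, D}), so split on D → A into {A, D} and {B, C, D}.
{A, D} is in BCNF.
{B, C, D} is in BCNF.

{A, D}; {B, C, D}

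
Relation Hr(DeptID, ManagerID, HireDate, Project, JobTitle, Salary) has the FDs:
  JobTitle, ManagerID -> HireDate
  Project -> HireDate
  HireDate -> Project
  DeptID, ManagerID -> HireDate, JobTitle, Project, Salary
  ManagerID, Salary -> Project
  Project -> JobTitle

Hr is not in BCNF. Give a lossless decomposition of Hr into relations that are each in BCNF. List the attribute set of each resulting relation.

{DeptID, ManagerID, Salary}; {HireDate, JobTitle, Project}; {JobTitle, ManagerID, Salary}; {ManagerID, Project}

Candidate key of the original relation: {DeptID, ManagerID}.
Within {DeptID, HireDate, JobTitle, ManagerID, Project, Salary}: {JobTitle, ManagerID}⁺ ∩ {DeptID, HireDate, JobTitle, ManagerID, Project, Salary} = {HireDate, JobTitle, ManagerID, Project}, not the whole set, so JobTitle, ManagerID -> HireDate, Project violates BCNF; decompose into {HireDate, JobTitle, ManagerID, Project} and {DeptID, JobTitle, ManagerID, Salary}.
Within {HireDate, JobTitle, ManagerID, Project}: {Project}⁺ ∩ {HireDate, JobTitle, ManagerID, Project} = {HireDate, JobTitle, Project}, not the whole set, so Project -> HireDate, JobTitle violates BCNF; decompose into {HireDate, JobTitle, Project} and {ManagerID, Project}.
{HireDate, JobTitle, Project} has no BCNF violation.
{ManagerID, Project} has no BCNF violation.
Within {DeptID, JobTitle, ManagerID, Salary}: {ManagerID, Salary}⁺ ∩ {DeptID, JobTitle, ManagerID, Salary} = {JobTitle, ManagerID, Salary}, not the whole set, so ManagerID, Salary -> JobTitle violates BCNF; decompose into {JobTitle, ManagerID, Salary} and {DeptID, ManagerID, Salary}.
{JobTitle, ManagerID, Salary} has no BCNF violation.
{DeptID, ManagerID, Salary} has no BCNF violation.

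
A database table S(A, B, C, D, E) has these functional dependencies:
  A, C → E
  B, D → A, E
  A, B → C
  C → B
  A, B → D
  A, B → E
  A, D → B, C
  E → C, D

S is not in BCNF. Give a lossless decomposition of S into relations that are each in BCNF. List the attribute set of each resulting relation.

Candidate keys of the original relation: {A, B}, {A, C}, {A, D}, {B, D}, {C, D}, {E}.
In {A, B, C, D, E}, {C} is not a superkey ({C}⁺ restricted to this set is {B, C}), so split on C → B into {B, C} and {A, C, D, E}.
{B, C}: every determinant is a superkey — BCNF.
{A, C, D, E}: every determinant is a superkey — BCNF.

{A, C, D, E}; {B, C}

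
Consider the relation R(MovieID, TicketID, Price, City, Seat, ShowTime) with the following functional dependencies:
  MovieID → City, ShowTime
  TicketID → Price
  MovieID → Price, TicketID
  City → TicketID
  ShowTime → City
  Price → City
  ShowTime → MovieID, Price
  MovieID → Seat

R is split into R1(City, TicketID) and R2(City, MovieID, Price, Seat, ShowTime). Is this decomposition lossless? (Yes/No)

Common attributes: {City}; their closure is {City, Price, TicketID}.
This includes all of R1, so the common attributes are a superkey of R1 — the join is lossless.

Yes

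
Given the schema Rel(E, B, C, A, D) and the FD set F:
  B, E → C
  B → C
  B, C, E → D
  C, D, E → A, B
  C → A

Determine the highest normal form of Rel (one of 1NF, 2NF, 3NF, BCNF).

1NF

Candidate keys: {B, E}, {C, D, E}. Prime attributes: {B, C, D, E}.
B → C: {B}⁺ = {A, B, C}, which is not all of the attributes, so the left side is not a superkey — BCNF is violated.
C → A has non-prime {A} on the right and a non-superkey on the left, so 3NF fails.
The proper key subset {B} of {B, E} determines non-prime {A}, so the relation is not even in 2NF.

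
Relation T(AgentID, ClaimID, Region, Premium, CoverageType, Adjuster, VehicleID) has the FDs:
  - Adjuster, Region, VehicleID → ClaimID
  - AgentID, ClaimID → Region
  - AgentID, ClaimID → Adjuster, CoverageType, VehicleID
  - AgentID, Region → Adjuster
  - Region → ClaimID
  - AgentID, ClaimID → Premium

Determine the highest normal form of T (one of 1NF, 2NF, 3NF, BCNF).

Candidate keys: {AgentID, ClaimID}, {AgentID, Region}. Prime attributes: {AgentID, ClaimID, Region}.
Adjuster, Region, VehicleID → ClaimID: {Adjuster, Region, VehicleID}⁺ = {Adjuster, ClaimID, Region, VehicleID}, which is not all of the attributes, so the left side is not a superkey — BCNF is violated.
Since {ClaimID} ⊆ prime attributes and every other non-superkey FD also has a prime right side, the schema is in 3NF.

3NF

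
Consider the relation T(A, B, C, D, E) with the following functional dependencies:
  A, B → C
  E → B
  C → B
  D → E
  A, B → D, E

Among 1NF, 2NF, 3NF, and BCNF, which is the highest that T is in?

Candidate keys: {A, B}, {A, C}, {A, D}, {A, E}. Prime attributes: {A, B, C, D, E}.
E → B: {E}⁺ = {B, E}, which is not all of the attributes, so the left side is not a superkey — BCNF is violated.
Its right-hand attributes {B} are all prime, as are those of every other non-superkey FD — the relation is in 3NF.

3NF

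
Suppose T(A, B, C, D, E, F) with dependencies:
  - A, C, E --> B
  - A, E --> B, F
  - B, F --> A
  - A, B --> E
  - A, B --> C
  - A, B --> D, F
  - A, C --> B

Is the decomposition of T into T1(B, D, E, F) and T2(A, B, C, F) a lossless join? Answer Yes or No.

The shared attributes are {B, F} and {B, F}⁺ = {A, B, C, D, E, F}.
T1 is contained in that closure, so T1 ∩ T2 --> T1 holds and the join is lossless.

Yes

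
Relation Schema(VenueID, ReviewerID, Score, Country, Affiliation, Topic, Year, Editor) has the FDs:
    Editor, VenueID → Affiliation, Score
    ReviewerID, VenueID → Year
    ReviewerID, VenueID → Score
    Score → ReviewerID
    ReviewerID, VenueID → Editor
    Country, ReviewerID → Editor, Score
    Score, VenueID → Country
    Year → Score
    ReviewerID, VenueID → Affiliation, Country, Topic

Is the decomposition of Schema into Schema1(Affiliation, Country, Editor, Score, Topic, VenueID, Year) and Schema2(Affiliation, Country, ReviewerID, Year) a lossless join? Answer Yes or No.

Yes

The shared attributes are {Affiliation, Country, Year} and {Affiliation, Country, Year}⁺ = {Affiliation, Country, Editor, ReviewerID, Score, Year}.
Schema2 is contained in that closure, so Schema1 ∩ Schema2 → Schema2 holds and the join is lossless.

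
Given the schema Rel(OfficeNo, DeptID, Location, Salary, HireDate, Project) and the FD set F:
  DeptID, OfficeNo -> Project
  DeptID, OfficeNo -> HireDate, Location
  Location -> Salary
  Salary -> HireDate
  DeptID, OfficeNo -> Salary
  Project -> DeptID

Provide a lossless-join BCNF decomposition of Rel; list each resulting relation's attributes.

Candidate keys of the original relation: {DeptID, OfficeNo}, {OfficeNo, Project}.
{DeptID, HireDate, Location, OfficeNo, Project, Salary}: {Location} determines {HireDate, Location, Salary} here but is not a superkey — split on Location -> HireDate, Salary, giving {HireDate, Location, Salary} and {DeptID, Location, OfficeNo, Project}.
{HireDate, Location, Salary}: {Salary} determines {HireDate, Salary} here but is not a superkey — split on Salary -> HireDate, giving {HireDate, Salary} and {Location, Salary}.
{HireDate, Salary} has no BCNF violation.
{Location, Salary} has no BCNF violation.
{DeptID, Location, OfficeNo, Project}: {Project} determines {DeptID, Project} here but is not a superkey — split on Project -> DeptID, giving {DeptID, Project} and {Location, OfficeNo, Project}.
{DeptID, Project} has no BCNF violation.
{Location, OfficeNo, Project} has no BCNF violation.

{DeptID, Project}; {HireDate, Salary}; {Location, OfficeNo, Project}; {Location, Salary}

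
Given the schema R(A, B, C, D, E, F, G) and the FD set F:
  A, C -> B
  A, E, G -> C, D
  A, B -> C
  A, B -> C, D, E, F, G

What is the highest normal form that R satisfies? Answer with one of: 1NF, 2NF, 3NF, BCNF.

Candidate keys: {A, B}, {A, C}, {A, E, G}. Prime attributes: {A, B, C, E, G}.
The left-hand side of every FD is a superkey, so BCNF is satisfied.

BCNF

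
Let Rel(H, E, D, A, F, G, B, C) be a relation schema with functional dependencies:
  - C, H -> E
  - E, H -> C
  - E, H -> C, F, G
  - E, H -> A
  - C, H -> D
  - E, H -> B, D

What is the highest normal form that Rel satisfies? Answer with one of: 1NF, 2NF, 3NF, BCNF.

Candidate keys: {C, H}, {E, H}. Prime attributes: {C, E, H}.
Every FD has a superkey on the left, so the relation is in BCNF.

BCNF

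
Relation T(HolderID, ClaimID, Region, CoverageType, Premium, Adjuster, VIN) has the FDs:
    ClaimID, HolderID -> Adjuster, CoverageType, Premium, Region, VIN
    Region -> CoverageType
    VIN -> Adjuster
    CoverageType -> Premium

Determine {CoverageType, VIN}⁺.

{Adjuster, CoverageType, Premium, VIN}

Start with {CoverageType, VIN}.
VIN -> Adjuster applies; add {Adjuster} → now {Adjuster, CoverageType, VIN}.
CoverageType -> Premium applies; add {Premium} → now {Adjuster, CoverageType, Premium, VIN}.
No further FD applies.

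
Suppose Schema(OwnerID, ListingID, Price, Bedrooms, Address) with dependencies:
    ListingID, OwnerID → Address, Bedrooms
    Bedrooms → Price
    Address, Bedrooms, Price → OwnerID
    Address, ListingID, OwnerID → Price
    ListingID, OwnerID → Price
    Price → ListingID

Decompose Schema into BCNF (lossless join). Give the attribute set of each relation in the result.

Candidate keys of the original relation: {Address, Bedrooms}, {Bedrooms, OwnerID}, {ListingID, OwnerID}, {OwnerID, Price}.
{Address, Bedrooms, ListingID, OwnerID, Price}: {Bedrooms} determines {Bedrooms, ListingID, Price} here but is not a superkey — split on Bedrooms → ListingID, Price, giving {Bedrooms, ListingID, Price} and {Address, Bedrooms, OwnerID}.
{Bedrooms, ListingID, Price}: {Price} determines {ListingID, Price} here but is not a superkey — split on Price → ListingID, giving {ListingID, Price} and {Bedrooms, Price}.
{ListingID, Price}: every determinant is a superkey — BCNF.
{Bedrooms, Price}: every determinant is a superkey — BCNF.
{Address, Bedrooms, OwnerID}: every determinant is a superkey — BCNF.

{Address, Bedrooms, OwnerID}; {Bedrooms, Price}; {ListingID, Price}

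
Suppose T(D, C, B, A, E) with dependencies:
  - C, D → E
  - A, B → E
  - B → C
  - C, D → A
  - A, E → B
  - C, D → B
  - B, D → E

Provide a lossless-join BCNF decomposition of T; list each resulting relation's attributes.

{A, B, D}; {A, B, E}; {B, C}

Candidate keys of the original relation: {A, D, E}, {B, D}, {C, D}.
In {A, B, C, D, E}, {A, B} is not a superkey ({A, B}⁺ restricted to this set is {A, B, C, E}), so split on A, B → C, E into {A, B, C, E} and {A, B, D}.
In {A, B, C, E}, {B} is not a superkey ({B}⁺ restricted to this set is {B, C}), so split on B → C into {B, C} and {A, B, E}.
{B, C}: every determinant is a superkey — BCNF.
{A, B, E}: every determinant is a superkey — BCNF.
{A, B, D}: every determinant is a superkey — BCNF.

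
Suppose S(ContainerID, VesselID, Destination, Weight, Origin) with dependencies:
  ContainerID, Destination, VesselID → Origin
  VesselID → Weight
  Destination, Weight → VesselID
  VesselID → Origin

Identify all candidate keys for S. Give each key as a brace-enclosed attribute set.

{ContainerID, Destination} never appear on the right of any FD, so every key must include all of them.
{ContainerID, Destination, VesselID}⁺ = {ContainerID, Destination, Origin, VesselID, Weight} — all of the relation — so {ContainerID, Destination, VesselID} is a candidate key.
{ContainerID, Destination, Weight}⁺ = {ContainerID, Destination, Origin, VesselID, Weight} — all of the relation — so {ContainerID, Destination, Weight} is a candidate key.
Any other superkey properly contains one of these, so there are no further candidate keys.

{ContainerID, Destination, VesselID}, {ContainerID, Destination, Weight}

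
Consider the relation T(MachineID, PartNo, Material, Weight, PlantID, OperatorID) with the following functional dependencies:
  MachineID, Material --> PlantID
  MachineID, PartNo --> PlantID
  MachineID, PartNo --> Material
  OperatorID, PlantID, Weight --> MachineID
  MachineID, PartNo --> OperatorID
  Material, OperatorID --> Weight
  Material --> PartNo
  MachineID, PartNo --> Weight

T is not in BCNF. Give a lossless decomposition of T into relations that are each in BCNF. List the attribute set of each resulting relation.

{MachineID, OperatorID, PlantID, Weight}; {Material, OperatorID, PlantID}; {Material, OperatorID, Weight}; {Material, PartNo}

Candidate keys of the original relation: {MachineID, Material}, {MachineID, PartNo}, {Material, OperatorID, PlantID}, {OperatorID, PartNo, PlantID, Weight}.
In {MachineID, Material, OperatorID, PartNo, PlantID, Weight}, {OperatorID, PlantID, Weight} is not a superkey ({OperatorID, PlantID, Weight}⁺ restricted to this set is {MachineID, OperatorID, PlantID, Weight}), so split on OperatorID, PlantID, Weight --> MachineID into {MachineID, OperatorID, PlantID, Weight} and {Material, OperatorID, PartNo, PlantID, Weight}.
{MachineID, OperatorID, PlantID, Weight}: every determinant is a superkey — BCNF.
In {Material, OperatorID, PartNo, PlantID, Weight}, {Material, OperatorID} is not a superkey ({Material, OperatorID}⁺ restricted to this set is {Material, OperatorID, PartNo, Weight}), so split on Material, OperatorID --> PartNo, Weight into {Material, OperatorID, PartNo, Weight} and {Material, OperatorID, PlantID}.
In {Material, OperatorID, PartNo, Weight}, {Material} is not a superkey ({Material}⁺ restricted to this set is {Material, PartNo}), so split on Material --> PartNo into {Material, PartNo} and {Material, OperatorID, Weight}.
{Material, PartNo}: every determinant is a superkey — BCNF.
{Material, OperatorID, Weight}: every determinant is a superkey — BCNF.
{Material, OperatorID, PlantID}: every determinant is a superkey — BCNF.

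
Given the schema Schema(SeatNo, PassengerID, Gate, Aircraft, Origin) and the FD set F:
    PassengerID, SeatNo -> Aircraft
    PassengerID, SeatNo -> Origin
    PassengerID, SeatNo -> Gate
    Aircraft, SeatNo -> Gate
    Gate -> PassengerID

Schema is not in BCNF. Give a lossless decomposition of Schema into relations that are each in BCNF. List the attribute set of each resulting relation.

{Aircraft, Gate, Origin, SeatNo}; {Gate, PassengerID}

Candidate keys of the original relation: {Aircraft, SeatNo}, {Gate, SeatNo}, {PassengerID, SeatNo}.
Within {Aircraft, Gate, Origin, PassengerID, SeatNo}: {Gate}⁺ ∩ {Aircraft, Gate, Origin, PassengerID, SeatNo} = {Gate, PassengerID}, not the whole set, so Gate -> PassengerID violates BCNF; decompose into {Gate, PassengerID} and {Aircraft, Gate, Origin, SeatNo}.
{Gate, PassengerID}: every determinant is a superkey — BCNF.
{Aircraft, Gate, Origin, SeatNo}: every determinant is a superkey — BCNF.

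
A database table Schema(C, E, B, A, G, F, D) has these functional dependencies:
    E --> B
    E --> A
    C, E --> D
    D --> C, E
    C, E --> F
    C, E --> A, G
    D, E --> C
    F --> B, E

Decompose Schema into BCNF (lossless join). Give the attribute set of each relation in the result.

Candidate keys of the original relation: {C, E}, {C, F}, {D}.
{A, B, C, D, E, F, G}: {E} determines {A, B, E} here but is not a superkey — split on E --> A, B, giving {A, B, E} and {C, D, E, F, G}.
{A, B, E}: every determinant is a superkey — BCNF.
{C, D, E, F, G}: {F} determines {E, F} here but is not a superkey — split on F --> E, giving {E, F} and {C, D, F, G}.
{E, F}: every determinant is a superkey — BCNF.
{C, D, F, G}: every determinant is a superkey — BCNF.

{A, B, E}; {C, D, F, G}; {E, F}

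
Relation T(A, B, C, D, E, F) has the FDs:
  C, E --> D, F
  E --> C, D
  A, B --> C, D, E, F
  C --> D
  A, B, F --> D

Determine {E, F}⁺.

Start with {E, F}.
E --> C, D applies; add {C, D} → now {C, D, E, F}.
No further FD applies.

{C, D, E, F}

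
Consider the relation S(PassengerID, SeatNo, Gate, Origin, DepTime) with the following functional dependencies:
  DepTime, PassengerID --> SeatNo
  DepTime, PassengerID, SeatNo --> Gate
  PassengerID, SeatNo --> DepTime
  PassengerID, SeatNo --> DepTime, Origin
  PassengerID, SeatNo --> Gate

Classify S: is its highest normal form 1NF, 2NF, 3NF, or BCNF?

Candidate keys: {DepTime, PassengerID}, {PassengerID, SeatNo}. Prime attributes: {DepTime, PassengerID, SeatNo}.
Every FD has a superkey on the left, so the relation is in BCNF.

BCNF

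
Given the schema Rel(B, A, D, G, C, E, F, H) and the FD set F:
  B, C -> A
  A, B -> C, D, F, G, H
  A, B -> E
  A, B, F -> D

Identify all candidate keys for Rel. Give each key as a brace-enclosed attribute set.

No FD produces {B}, so it must be in every candidate key.
Closure of {A, B} is {A, B, C, D, E, F, G, H}, the whole schema; {A, B} is a candidate key.
Closure of {B, C} is {A, B, C, D, E, F, G, H}, the whole schema; {B, C} is a candidate key.
No proper subset of any of these is a key, and no other minimal superkey exists.

{A, B}, {B, C}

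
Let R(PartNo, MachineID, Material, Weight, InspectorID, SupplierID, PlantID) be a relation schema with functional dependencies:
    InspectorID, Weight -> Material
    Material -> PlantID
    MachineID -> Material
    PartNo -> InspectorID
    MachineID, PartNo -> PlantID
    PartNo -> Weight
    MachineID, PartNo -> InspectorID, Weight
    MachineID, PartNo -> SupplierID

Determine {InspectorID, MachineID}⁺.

{InspectorID, MachineID, Material, PlantID}

Start with {InspectorID, MachineID}.
MachineID -> Material applies; add {Material} → now {InspectorID, MachineID, Material}.
Material -> PlantID applies; add {PlantID} → now {InspectorID, MachineID, Material, PlantID}.
No further FD applies.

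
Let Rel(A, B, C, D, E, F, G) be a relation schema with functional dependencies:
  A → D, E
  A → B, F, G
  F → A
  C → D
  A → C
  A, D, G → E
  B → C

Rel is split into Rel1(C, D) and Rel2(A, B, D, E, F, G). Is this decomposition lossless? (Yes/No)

No

The shared attributes are {D} and {D}⁺ = {D}.
Rel1 ⊄ {D} and Rel2 ⊄ {D}, so the split is lossy.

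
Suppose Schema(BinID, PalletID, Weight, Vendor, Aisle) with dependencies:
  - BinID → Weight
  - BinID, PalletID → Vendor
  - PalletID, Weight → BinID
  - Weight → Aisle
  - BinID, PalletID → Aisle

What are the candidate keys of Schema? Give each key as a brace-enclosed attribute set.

{PalletID} never appears on the right of any FD, so every key must include it.
Closure of {BinID, PalletID} is {Aisle, BinID, PalletID, Vendor, Weight}, the whole schema; {BinID, PalletID} is a candidate key.
Closure of {PalletID, Weight} is {Aisle, BinID, PalletID, Vendor, Weight}, the whole schema; {PalletID, Weight} is a candidate key.
These are minimal and exhaustive — every other superkey contains one of them.

{BinID, PalletID}, {PalletID, Weight}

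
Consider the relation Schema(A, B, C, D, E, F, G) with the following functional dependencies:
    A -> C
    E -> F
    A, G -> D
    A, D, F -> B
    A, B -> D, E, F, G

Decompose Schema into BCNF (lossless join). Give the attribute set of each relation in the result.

{A, B, E, G}; {A, C}; {A, D, G}; {E, F}

Candidate keys of the original relation: {A, B}, {A, D, E}, {A, D, F}, {A, E, G}, {A, F, G}.
{A, B, C, D, E, F, G}: {A} determines {A, C} here but is not a superkey — split on A -> C, giving {A, C} and {A, B, D, E, F, G}.
{A, C} is in BCNF.
{A, B, D, E, F, G}: {E} determines {E, F} here but is not a superkey — split on E -> F, giving {E, F} and {A, B, D, E, G}.
{E, F} is in BCNF.
{A, B, D, E, G}: {A, G} determines {A, D, G} here but is not a superkey — split on A, G -> D, giving {A, D, G} and {A, B, E, G}.
{A, D, G} is in BCNF.
{A, B, E, G} is in BCNF.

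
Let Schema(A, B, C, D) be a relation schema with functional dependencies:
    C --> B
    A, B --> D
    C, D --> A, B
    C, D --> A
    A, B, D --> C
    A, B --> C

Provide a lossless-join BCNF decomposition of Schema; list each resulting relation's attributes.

Candidate keys of the original relation: {A, B}, {A, C}, {C, D}.
{A, B, C, D}: {C} determines {B, C} here but is not a superkey — split on C --> B, giving {B, C} and {A, C, D}.
{B, C} is in BCNF.
{A, C, D} is in BCNF.

{A, C, D}; {B, C}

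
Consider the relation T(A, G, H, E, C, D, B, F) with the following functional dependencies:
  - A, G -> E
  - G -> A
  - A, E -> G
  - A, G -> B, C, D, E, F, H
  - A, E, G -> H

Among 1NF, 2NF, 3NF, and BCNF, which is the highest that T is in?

BCNF

Candidate keys: {A, E}, {G}. Prime attributes: {A, E, G}.
Every FD has a superkey on the left, so the relation is in BCNF.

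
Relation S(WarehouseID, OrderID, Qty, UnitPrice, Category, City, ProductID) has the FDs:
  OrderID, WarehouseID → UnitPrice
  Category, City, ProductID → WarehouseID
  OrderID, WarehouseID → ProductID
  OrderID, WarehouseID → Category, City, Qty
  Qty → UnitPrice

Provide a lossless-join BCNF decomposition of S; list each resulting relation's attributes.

{Category, City, OrderID, ProductID, Qty}; {Category, City, ProductID, WarehouseID}; {Qty, UnitPrice}

Candidate keys of the original relation: {Category, City, OrderID, ProductID}, {OrderID, WarehouseID}.
{Category, City, OrderID, ProductID, Qty, UnitPrice, WarehouseID}: {Category, City, ProductID} determines {Category, City, ProductID, WarehouseID} here but is not a superkey — split on Category, City, ProductID → WarehouseID, giving {Category, City, ProductID, WarehouseID} and {Category, City, OrderID, ProductID, Qty, UnitPrice}.
{Category, City, ProductID, WarehouseID} has no BCNF violation.
{Category, City, OrderID, ProductID, Qty, UnitPrice}: {Qty} determines {Qty, UnitPrice} here but is not a superkey — split on Qty → UnitPrice, giving {Qty, UnitPrice} and {Category, City, OrderID, ProductID, Qty}.
{Qty, UnitPrice} has no BCNF violation.
{Category, City, OrderID, ProductID, Qty} has no BCNF violation.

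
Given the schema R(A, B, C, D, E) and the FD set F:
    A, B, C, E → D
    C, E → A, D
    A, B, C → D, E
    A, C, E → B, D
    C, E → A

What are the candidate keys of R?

{A, B, C}, {C, E}

No FD produces {C}, so it must be in every candidate key.
{C, E}⁺ = {A, B, C, D, E} — all of the relation — so {C, E} is a candidate key.
{A, B, C}⁺ = {A, B, C, D, E} — all of the relation — so {A, B, C} is a candidate key.
No proper subset of any of these is a key, and no other minimal superkey exists.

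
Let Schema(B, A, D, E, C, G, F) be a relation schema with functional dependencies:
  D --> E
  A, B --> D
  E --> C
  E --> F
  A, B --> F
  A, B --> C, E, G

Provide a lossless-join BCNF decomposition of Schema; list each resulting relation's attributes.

{A, B, D, G}; {C, E, F}; {D, E}

Candidate key of the original relation: {A, B}.
{A, B, C, D, E, F, G}: {D} determines {C, D, E, F} here but is not a superkey — split on D --> C, E, F, giving {C, D, E, F} and {A, B, D, G}.
{C, D, E, F}: {E} determines {C, E, F} here but is not a superkey — split on E --> C, F, giving {C, E, F} and {D, E}.
{C, E, F} is in BCNF.
{D, E} is in BCNF.
{A, B, D, G} is in BCNF.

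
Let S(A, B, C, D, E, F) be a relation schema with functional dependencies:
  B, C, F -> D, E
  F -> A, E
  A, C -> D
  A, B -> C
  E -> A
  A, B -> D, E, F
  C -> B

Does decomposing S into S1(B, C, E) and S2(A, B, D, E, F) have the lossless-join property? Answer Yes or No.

The shared attributes are {B, E} and {B, E}⁺ = {A, B, C, D, E, F}.
Since S1 ⊆ {A, B, C, D, E, F}, the intersection is a superkey of S1; the decomposition is lossless.

Yes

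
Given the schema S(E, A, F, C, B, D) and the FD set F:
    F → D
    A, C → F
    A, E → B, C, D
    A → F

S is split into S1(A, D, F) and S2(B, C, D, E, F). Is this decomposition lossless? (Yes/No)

Common attributes: {D, F}; their closure is {D, F}.
The closure covers neither S1 nor S2 entirely; the join is not lossless.

No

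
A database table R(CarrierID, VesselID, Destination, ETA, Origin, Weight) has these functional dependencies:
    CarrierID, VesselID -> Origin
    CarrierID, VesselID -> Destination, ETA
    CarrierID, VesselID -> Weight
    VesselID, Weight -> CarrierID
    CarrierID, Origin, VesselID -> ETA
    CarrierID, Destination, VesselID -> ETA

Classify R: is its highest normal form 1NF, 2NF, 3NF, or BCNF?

Candidate keys: {CarrierID, VesselID}, {VesselID, Weight}. Prime attributes: {CarrierID, VesselID, Weight}.
Each dependency's left side is a superkey — BCNF holds.

BCNF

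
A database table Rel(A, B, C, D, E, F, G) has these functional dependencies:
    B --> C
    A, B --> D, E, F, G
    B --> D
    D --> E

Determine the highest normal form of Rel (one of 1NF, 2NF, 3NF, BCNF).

Candidate key: {A, B}. Prime attributes: {A, B}.
For B --> C we have {B}⁺ = {B, C, D, E}; {B} is not a superkey, so BCNF fails.
Because {C} is non-prime and the left side of B --> C is not a superkey, the relation is not in 3NF.
The proper key subset {B} of {A, B} determines non-prime {C, D, E}, so the relation is not even in 2NF.

1NF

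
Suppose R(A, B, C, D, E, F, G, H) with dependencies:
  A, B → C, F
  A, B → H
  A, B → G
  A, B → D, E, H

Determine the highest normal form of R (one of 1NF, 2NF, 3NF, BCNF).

Candidate key: {A, B}. Prime attributes: {A, B}.
Each dependency's left side is a superkey — BCNF holds.

BCNF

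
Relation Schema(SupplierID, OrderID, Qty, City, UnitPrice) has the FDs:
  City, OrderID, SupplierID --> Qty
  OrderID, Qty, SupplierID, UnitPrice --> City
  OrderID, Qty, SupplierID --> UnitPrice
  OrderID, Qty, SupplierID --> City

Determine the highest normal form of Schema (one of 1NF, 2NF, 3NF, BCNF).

BCNF

Candidate keys: {City, OrderID, SupplierID}, {OrderID, Qty, SupplierID}. Prime attributes: {City, OrderID, Qty, SupplierID}.
Each dependency's left side is a superkey — BCNF holds.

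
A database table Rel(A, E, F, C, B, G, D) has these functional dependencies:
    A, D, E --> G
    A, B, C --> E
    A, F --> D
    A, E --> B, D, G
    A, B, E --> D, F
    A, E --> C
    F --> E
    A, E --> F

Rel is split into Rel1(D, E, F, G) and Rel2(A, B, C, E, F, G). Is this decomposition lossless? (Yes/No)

Rel1 ∩ Rel2 = {E, F, G}; its closure under F is {E, F, G}.
Neither Rel1 nor Rel2 is contained in that closure, so the decomposition is lossy.

No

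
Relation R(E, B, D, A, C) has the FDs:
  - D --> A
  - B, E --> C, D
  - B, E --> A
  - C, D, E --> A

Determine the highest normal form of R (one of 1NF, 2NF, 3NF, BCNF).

Candidate key: {B, E}. Prime attributes: {B, E}.
D --> A breaks BCNF: {D}⁺ = {A, D}, so {D} is not a superkey.
D --> A has non-prime {A} on the right and a non-superkey on the left, so 3NF fails.
Checking every proper subset of each key, none determines a non-prime attribute — 2NF is satisfied.

2NF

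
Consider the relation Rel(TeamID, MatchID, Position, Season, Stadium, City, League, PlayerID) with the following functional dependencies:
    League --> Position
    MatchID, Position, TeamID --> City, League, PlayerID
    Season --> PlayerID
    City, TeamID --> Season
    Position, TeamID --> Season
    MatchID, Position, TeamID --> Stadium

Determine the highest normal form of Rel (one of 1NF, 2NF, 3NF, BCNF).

1NF

Candidate keys: {League, MatchID, TeamID}, {MatchID, Position, TeamID}. Prime attributes: {League, MatchID, Position, TeamID}.
League --> Position: {League}⁺ = {League, Position}, which is not all of the attributes, so the left side is not a superkey — BCNF is violated.
Season --> PlayerID has non-prime {PlayerID} on the right and a non-superkey on the left, so 3NF fails.
Since {League, TeamID} ⊂ {League, MatchID, TeamID} and {League, TeamID}⁺ ⊇ {PlayerID, Season} with {PlayerID, Season} non-prime, there is a partial dependency; 2NF fails.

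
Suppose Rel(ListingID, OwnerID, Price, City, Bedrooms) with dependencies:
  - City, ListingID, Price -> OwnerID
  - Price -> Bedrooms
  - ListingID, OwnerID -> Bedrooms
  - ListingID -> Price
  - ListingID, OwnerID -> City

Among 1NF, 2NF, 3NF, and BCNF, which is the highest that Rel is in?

1NF

Candidate keys: {City, ListingID}, {ListingID, OwnerID}. Prime attributes: {City, ListingID, OwnerID}.
Price -> Bedrooms breaks BCNF: {Price}⁺ = {Bedrooms, Price}, so {Price} is not a superkey.
Price -> Bedrooms determines the non-prime attribute {Bedrooms} from a non-superkey — 3NF is violated.
The proper key subset {ListingID} of {City, ListingID} determines non-prime {Bedrooms, Price}, so the relation is not even in 2NF.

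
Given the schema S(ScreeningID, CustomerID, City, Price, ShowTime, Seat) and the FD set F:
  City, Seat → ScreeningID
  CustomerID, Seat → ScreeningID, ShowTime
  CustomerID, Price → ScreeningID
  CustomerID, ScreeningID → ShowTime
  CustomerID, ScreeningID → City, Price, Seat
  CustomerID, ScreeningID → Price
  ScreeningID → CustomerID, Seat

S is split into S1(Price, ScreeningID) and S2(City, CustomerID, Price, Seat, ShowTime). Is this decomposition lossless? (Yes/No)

No

S1 ∩ S2 = {Price}; its closure under F is {Price}.
Neither S1 nor S2 is contained in that closure, so the decomposition is lossy.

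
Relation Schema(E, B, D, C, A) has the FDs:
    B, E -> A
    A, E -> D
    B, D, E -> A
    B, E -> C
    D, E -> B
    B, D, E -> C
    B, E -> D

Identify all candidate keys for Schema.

{A, E}, {B, E}, {D, E}

Attributes never on any right-hand side: {E} — every candidate key must contain it.
{A, E}⁺ = {A, B, C, D, E} — all of the relation — so {A, E} is a candidate key.
{B, E}⁺ = {A, B, C, D, E} — all of the relation — so {B, E} is a candidate key.
{D, E}⁺ = {A, B, C, D, E} — all of the relation — so {D, E} is a candidate key.
Any other superkey properly contains one of these, so there are no further candidate keys.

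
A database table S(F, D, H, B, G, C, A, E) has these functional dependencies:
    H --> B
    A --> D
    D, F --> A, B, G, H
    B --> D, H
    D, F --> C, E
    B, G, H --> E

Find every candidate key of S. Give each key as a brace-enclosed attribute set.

Attributes never on any right-hand side: {F} — every candidate key must contain it.
{A, F}⁺ = {A, B, C, D, E, F, G, H} — all of the relation — so {A, F} is a candidate key.
{B, F}⁺ = {A, B, C, D, E, F, G, H} — all of the relation — so {B, F} is a candidate key.
{D, F}⁺ = {A, B, C, D, E, F, G, H} — all of the relation — so {D, F} is a candidate key.
{F, H}⁺ = {A, B, C, D, E, F, G, H} — all of the relation — so {F, H} is a candidate key.
No proper subset of any of these is a key, and no other minimal superkey exists.

{A, F}, {B, F}, {D, F}, {F, H}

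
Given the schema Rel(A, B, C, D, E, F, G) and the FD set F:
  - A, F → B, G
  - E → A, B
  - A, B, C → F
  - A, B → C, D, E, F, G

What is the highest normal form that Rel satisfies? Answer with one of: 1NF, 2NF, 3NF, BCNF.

BCNF

Candidate keys: {A, B}, {A, F}, {E}. Prime attributes: {A, B, E, F}.
Each dependency's left side is a superkey — BCNF holds.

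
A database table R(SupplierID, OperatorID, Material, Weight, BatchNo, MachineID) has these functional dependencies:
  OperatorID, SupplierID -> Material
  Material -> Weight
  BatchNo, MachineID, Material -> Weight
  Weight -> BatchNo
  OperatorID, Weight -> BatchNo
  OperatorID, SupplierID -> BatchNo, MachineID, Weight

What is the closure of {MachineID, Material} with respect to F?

{BatchNo, MachineID, Material, Weight}

Start with {MachineID, Material}.
Material -> Weight applies; add {Weight} → now {MachineID, Material, Weight}.
Weight -> BatchNo applies; add {BatchNo} → now {BatchNo, MachineID, Material, Weight}.
No further FD applies.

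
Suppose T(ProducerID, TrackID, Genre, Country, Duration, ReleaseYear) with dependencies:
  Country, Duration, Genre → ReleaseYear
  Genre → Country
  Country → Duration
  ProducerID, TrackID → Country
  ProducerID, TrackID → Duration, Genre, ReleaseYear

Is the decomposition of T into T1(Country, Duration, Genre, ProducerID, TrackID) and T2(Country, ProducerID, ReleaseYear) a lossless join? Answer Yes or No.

No

Common attributes: {Country, ProducerID}; their closure is {Country, Duration, ProducerID}.
Neither T1 nor T2 is contained in that closure, so the decomposition is lossy.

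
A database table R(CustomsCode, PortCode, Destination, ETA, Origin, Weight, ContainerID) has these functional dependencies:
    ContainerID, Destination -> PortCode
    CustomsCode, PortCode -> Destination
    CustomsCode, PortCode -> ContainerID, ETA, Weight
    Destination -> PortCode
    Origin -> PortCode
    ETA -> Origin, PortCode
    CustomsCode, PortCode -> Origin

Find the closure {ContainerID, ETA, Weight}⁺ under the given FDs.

Start with {ContainerID, ETA, Weight}.
ETA -> Origin, PortCode applies; add {Origin, PortCode} → now {ContainerID, ETA, Origin, PortCode, Weight}.
No further FD applies.

{ContainerID, ETA, Origin, PortCode, Weight}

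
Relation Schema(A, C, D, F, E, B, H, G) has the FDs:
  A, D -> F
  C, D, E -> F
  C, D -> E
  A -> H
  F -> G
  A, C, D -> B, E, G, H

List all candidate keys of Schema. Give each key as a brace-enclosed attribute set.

{A, C, D}

{A, C, D} never appear on the right of any FD, so every key must include all of them.
{A, C, D} is a candidate key since {A, C, D}⁺ = {A, B, C, D, E, F, G, H} covers every attribute.
No smaller or unrelated set reaches every attribute, so there are no other keys.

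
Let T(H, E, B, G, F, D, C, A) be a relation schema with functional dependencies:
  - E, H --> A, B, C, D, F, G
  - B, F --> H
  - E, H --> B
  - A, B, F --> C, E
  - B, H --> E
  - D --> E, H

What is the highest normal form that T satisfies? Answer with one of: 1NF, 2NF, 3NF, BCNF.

BCNF

Candidate keys: {B, F}, {B, H}, {D}, {E, H}. Prime attributes: {B, D, E, F, H}.
Each dependency's left side is a superkey — BCNF holds.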